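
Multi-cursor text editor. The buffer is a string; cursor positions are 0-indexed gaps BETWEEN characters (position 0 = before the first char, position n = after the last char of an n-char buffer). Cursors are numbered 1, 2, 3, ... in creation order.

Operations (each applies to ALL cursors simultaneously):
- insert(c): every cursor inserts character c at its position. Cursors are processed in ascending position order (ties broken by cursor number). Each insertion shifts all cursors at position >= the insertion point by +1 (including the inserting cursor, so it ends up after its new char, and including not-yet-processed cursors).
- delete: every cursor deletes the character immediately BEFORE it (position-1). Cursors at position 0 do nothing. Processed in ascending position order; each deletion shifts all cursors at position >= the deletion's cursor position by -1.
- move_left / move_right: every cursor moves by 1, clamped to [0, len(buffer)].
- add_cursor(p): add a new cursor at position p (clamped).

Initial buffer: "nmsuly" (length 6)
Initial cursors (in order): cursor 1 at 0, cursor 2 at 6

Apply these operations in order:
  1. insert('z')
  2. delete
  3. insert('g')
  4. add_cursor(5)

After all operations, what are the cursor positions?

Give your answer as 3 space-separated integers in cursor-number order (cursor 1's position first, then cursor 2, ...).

After op 1 (insert('z')): buffer="znmsulyz" (len 8), cursors c1@1 c2@8, authorship 1......2
After op 2 (delete): buffer="nmsuly" (len 6), cursors c1@0 c2@6, authorship ......
After op 3 (insert('g')): buffer="gnmsulyg" (len 8), cursors c1@1 c2@8, authorship 1......2
After op 4 (add_cursor(5)): buffer="gnmsulyg" (len 8), cursors c1@1 c3@5 c2@8, authorship 1......2

Answer: 1 8 5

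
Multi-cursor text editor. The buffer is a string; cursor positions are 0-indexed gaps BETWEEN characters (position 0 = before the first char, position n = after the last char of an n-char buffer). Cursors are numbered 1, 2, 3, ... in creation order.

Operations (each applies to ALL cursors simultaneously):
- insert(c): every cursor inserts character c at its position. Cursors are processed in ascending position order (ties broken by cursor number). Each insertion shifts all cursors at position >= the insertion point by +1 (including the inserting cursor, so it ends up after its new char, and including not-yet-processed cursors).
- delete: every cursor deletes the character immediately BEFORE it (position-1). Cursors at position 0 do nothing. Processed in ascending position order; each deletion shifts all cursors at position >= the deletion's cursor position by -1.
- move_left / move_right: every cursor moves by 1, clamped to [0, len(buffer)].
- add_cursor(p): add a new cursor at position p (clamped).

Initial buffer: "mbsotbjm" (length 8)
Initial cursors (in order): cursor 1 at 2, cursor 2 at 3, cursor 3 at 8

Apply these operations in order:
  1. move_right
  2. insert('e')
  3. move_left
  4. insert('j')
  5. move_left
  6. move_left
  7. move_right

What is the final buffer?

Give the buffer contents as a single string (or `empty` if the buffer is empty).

After op 1 (move_right): buffer="mbsotbjm" (len 8), cursors c1@3 c2@4 c3@8, authorship ........
After op 2 (insert('e')): buffer="mbseoetbjme" (len 11), cursors c1@4 c2@6 c3@11, authorship ...1.2....3
After op 3 (move_left): buffer="mbseoetbjme" (len 11), cursors c1@3 c2@5 c3@10, authorship ...1.2....3
After op 4 (insert('j')): buffer="mbsjeojetbjmje" (len 14), cursors c1@4 c2@7 c3@13, authorship ...11.22....33
After op 5 (move_left): buffer="mbsjeojetbjmje" (len 14), cursors c1@3 c2@6 c3@12, authorship ...11.22....33
After op 6 (move_left): buffer="mbsjeojetbjmje" (len 14), cursors c1@2 c2@5 c3@11, authorship ...11.22....33
After op 7 (move_right): buffer="mbsjeojetbjmje" (len 14), cursors c1@3 c2@6 c3@12, authorship ...11.22....33

Answer: mbsjeojetbjmje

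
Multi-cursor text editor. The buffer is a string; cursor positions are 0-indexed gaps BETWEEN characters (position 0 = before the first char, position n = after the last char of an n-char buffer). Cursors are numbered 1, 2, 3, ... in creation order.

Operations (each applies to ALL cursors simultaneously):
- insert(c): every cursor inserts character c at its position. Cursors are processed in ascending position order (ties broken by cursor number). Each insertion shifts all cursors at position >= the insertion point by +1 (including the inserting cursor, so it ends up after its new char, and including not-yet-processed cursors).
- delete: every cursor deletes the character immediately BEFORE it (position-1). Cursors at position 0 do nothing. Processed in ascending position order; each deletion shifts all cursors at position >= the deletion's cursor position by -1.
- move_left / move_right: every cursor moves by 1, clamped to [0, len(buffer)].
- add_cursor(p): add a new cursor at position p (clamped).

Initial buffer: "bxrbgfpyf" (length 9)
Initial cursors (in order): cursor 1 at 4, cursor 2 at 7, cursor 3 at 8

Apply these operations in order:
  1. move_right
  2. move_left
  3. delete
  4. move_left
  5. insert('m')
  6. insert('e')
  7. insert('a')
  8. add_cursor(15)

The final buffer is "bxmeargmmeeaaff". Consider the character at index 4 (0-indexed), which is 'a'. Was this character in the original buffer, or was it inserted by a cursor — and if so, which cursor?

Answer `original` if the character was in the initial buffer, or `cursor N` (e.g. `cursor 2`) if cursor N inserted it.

After op 1 (move_right): buffer="bxrbgfpyf" (len 9), cursors c1@5 c2@8 c3@9, authorship .........
After op 2 (move_left): buffer="bxrbgfpyf" (len 9), cursors c1@4 c2@7 c3@8, authorship .........
After op 3 (delete): buffer="bxrgff" (len 6), cursors c1@3 c2@5 c3@5, authorship ......
After op 4 (move_left): buffer="bxrgff" (len 6), cursors c1@2 c2@4 c3@4, authorship ......
After op 5 (insert('m')): buffer="bxmrgmmff" (len 9), cursors c1@3 c2@7 c3@7, authorship ..1..23..
After op 6 (insert('e')): buffer="bxmergmmeeff" (len 12), cursors c1@4 c2@10 c3@10, authorship ..11..2323..
After op 7 (insert('a')): buffer="bxmeargmmeeaaff" (len 15), cursors c1@5 c2@13 c3@13, authorship ..111..232323..
After op 8 (add_cursor(15)): buffer="bxmeargmmeeaaff" (len 15), cursors c1@5 c2@13 c3@13 c4@15, authorship ..111..232323..
Authorship (.=original, N=cursor N): . . 1 1 1 . . 2 3 2 3 2 3 . .
Index 4: author = 1

Answer: cursor 1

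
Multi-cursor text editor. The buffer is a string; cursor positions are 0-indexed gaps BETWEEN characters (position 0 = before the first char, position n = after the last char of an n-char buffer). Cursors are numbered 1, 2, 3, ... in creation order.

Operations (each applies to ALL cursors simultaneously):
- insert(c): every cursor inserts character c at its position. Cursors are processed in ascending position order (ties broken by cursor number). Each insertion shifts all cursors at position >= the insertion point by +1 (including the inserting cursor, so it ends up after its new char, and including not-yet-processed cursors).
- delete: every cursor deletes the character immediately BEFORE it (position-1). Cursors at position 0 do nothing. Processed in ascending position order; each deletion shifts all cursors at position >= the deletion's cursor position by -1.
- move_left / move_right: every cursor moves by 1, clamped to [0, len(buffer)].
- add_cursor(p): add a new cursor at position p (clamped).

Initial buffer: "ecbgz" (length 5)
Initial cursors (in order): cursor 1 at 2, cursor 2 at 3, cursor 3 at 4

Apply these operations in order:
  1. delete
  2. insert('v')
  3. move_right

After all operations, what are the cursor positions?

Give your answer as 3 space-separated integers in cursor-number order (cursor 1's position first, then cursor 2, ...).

Answer: 5 5 5

Derivation:
After op 1 (delete): buffer="ez" (len 2), cursors c1@1 c2@1 c3@1, authorship ..
After op 2 (insert('v')): buffer="evvvz" (len 5), cursors c1@4 c2@4 c3@4, authorship .123.
After op 3 (move_right): buffer="evvvz" (len 5), cursors c1@5 c2@5 c3@5, authorship .123.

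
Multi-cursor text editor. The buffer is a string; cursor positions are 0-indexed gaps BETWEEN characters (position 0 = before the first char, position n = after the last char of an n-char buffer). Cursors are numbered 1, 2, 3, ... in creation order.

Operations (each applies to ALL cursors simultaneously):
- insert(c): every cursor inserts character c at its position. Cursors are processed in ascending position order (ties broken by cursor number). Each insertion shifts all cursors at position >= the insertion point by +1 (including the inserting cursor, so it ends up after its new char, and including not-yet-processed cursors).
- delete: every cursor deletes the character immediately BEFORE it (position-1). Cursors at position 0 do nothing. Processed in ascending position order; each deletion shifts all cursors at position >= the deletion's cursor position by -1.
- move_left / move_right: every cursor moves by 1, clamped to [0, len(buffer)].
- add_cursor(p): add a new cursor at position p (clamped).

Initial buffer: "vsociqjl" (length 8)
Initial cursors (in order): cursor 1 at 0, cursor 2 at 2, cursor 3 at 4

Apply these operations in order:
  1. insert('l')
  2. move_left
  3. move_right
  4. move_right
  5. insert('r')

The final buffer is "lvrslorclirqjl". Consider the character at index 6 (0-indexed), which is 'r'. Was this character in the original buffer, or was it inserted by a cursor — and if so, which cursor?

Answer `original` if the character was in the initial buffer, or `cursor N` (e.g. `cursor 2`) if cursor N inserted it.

Answer: cursor 2

Derivation:
After op 1 (insert('l')): buffer="lvslocliqjl" (len 11), cursors c1@1 c2@4 c3@7, authorship 1..2..3....
After op 2 (move_left): buffer="lvslocliqjl" (len 11), cursors c1@0 c2@3 c3@6, authorship 1..2..3....
After op 3 (move_right): buffer="lvslocliqjl" (len 11), cursors c1@1 c2@4 c3@7, authorship 1..2..3....
After op 4 (move_right): buffer="lvslocliqjl" (len 11), cursors c1@2 c2@5 c3@8, authorship 1..2..3....
After op 5 (insert('r')): buffer="lvrslorclirqjl" (len 14), cursors c1@3 c2@7 c3@11, authorship 1.1.2.2.3.3...
Authorship (.=original, N=cursor N): 1 . 1 . 2 . 2 . 3 . 3 . . .
Index 6: author = 2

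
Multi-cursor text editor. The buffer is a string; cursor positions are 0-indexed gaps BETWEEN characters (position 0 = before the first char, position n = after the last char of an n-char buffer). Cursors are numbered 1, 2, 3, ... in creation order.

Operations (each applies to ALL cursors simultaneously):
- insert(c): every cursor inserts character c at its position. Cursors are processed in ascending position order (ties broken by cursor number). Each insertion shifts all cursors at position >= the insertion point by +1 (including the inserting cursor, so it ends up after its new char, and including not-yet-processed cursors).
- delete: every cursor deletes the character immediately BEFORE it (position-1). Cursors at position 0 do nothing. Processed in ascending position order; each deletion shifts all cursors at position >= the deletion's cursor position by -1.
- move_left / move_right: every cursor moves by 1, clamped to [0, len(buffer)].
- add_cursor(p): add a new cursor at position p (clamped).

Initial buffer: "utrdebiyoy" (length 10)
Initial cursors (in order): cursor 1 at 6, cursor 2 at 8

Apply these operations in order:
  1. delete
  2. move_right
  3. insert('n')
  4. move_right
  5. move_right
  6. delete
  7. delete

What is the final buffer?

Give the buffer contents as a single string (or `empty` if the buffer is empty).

After op 1 (delete): buffer="utrdeioy" (len 8), cursors c1@5 c2@6, authorship ........
After op 2 (move_right): buffer="utrdeioy" (len 8), cursors c1@6 c2@7, authorship ........
After op 3 (insert('n')): buffer="utrdeinony" (len 10), cursors c1@7 c2@9, authorship ......1.2.
After op 4 (move_right): buffer="utrdeinony" (len 10), cursors c1@8 c2@10, authorship ......1.2.
After op 5 (move_right): buffer="utrdeinony" (len 10), cursors c1@9 c2@10, authorship ......1.2.
After op 6 (delete): buffer="utrdeino" (len 8), cursors c1@8 c2@8, authorship ......1.
After op 7 (delete): buffer="utrdei" (len 6), cursors c1@6 c2@6, authorship ......

Answer: utrdei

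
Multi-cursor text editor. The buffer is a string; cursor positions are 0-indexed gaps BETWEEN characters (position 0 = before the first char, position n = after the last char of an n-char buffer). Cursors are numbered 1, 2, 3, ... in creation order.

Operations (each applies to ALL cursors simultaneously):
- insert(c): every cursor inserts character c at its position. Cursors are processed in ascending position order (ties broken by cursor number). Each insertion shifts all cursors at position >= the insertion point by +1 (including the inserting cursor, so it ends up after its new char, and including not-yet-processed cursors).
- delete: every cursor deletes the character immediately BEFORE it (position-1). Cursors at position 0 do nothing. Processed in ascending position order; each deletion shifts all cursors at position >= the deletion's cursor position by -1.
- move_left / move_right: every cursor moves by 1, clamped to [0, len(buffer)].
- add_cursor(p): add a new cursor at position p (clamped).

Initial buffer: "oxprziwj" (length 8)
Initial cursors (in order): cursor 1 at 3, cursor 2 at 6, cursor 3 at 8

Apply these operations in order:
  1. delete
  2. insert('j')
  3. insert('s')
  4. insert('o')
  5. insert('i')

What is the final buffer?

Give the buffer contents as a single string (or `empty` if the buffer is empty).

Answer: oxjsoirzjsoiwjsoi

Derivation:
After op 1 (delete): buffer="oxrzw" (len 5), cursors c1@2 c2@4 c3@5, authorship .....
After op 2 (insert('j')): buffer="oxjrzjwj" (len 8), cursors c1@3 c2@6 c3@8, authorship ..1..2.3
After op 3 (insert('s')): buffer="oxjsrzjswjs" (len 11), cursors c1@4 c2@8 c3@11, authorship ..11..22.33
After op 4 (insert('o')): buffer="oxjsorzjsowjso" (len 14), cursors c1@5 c2@10 c3@14, authorship ..111..222.333
After op 5 (insert('i')): buffer="oxjsoirzjsoiwjsoi" (len 17), cursors c1@6 c2@12 c3@17, authorship ..1111..2222.3333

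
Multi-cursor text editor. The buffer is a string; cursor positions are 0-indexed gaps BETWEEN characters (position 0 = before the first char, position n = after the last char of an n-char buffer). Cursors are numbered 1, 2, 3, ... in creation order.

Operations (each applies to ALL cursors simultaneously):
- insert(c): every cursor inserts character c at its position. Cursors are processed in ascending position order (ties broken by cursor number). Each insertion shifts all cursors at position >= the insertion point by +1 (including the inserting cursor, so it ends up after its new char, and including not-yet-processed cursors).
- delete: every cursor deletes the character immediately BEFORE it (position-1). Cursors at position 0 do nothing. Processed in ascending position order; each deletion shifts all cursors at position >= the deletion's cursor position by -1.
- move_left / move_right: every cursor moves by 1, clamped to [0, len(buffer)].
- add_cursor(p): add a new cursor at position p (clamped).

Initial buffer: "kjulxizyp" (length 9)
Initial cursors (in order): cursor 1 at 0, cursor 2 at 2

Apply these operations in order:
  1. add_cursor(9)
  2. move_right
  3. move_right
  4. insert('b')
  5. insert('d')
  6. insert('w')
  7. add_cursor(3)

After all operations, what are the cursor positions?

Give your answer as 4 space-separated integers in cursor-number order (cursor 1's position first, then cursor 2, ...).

After op 1 (add_cursor(9)): buffer="kjulxizyp" (len 9), cursors c1@0 c2@2 c3@9, authorship .........
After op 2 (move_right): buffer="kjulxizyp" (len 9), cursors c1@1 c2@3 c3@9, authorship .........
After op 3 (move_right): buffer="kjulxizyp" (len 9), cursors c1@2 c2@4 c3@9, authorship .........
After op 4 (insert('b')): buffer="kjbulbxizypb" (len 12), cursors c1@3 c2@6 c3@12, authorship ..1..2.....3
After op 5 (insert('d')): buffer="kjbdulbdxizypbd" (len 15), cursors c1@4 c2@8 c3@15, authorship ..11..22.....33
After op 6 (insert('w')): buffer="kjbdwulbdwxizypbdw" (len 18), cursors c1@5 c2@10 c3@18, authorship ..111..222.....333
After op 7 (add_cursor(3)): buffer="kjbdwulbdwxizypbdw" (len 18), cursors c4@3 c1@5 c2@10 c3@18, authorship ..111..222.....333

Answer: 5 10 18 3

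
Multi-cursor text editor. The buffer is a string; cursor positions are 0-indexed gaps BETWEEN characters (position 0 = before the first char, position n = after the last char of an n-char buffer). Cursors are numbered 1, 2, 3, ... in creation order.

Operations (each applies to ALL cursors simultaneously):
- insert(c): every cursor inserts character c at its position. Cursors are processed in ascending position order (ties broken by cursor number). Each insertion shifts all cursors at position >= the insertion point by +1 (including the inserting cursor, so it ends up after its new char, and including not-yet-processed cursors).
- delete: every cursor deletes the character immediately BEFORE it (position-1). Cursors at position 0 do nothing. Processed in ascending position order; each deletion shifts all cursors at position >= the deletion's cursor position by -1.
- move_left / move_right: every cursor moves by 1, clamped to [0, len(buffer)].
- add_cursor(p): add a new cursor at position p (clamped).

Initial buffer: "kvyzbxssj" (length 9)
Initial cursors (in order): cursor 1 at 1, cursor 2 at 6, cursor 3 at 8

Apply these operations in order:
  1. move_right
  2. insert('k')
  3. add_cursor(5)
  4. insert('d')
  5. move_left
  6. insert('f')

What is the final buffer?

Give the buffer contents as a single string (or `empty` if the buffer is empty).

Answer: kvkfdyzfdbxskfdsjkfd

Derivation:
After op 1 (move_right): buffer="kvyzbxssj" (len 9), cursors c1@2 c2@7 c3@9, authorship .........
After op 2 (insert('k')): buffer="kvkyzbxsksjk" (len 12), cursors c1@3 c2@9 c3@12, authorship ..1.....2..3
After op 3 (add_cursor(5)): buffer="kvkyzbxsksjk" (len 12), cursors c1@3 c4@5 c2@9 c3@12, authorship ..1.....2..3
After op 4 (insert('d')): buffer="kvkdyzdbxskdsjkd" (len 16), cursors c1@4 c4@7 c2@12 c3@16, authorship ..11..4...22..33
After op 5 (move_left): buffer="kvkdyzdbxskdsjkd" (len 16), cursors c1@3 c4@6 c2@11 c3@15, authorship ..11..4...22..33
After op 6 (insert('f')): buffer="kvkfdyzfdbxskfdsjkfd" (len 20), cursors c1@4 c4@8 c2@14 c3@19, authorship ..111..44...222..333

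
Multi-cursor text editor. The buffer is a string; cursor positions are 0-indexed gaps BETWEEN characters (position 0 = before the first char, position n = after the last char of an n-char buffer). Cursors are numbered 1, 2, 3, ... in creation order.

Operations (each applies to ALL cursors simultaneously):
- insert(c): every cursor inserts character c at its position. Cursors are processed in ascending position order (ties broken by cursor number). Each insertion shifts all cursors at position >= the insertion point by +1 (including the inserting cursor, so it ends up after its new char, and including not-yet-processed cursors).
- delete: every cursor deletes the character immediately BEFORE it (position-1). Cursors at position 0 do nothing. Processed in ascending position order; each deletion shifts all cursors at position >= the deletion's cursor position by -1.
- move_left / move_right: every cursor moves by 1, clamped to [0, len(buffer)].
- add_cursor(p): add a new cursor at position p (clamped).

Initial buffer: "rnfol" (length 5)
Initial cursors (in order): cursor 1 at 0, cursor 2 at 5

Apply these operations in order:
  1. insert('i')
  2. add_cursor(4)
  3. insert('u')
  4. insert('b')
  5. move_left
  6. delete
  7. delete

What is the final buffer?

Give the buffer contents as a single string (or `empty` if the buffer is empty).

After op 1 (insert('i')): buffer="irnfoli" (len 7), cursors c1@1 c2@7, authorship 1.....2
After op 2 (add_cursor(4)): buffer="irnfoli" (len 7), cursors c1@1 c3@4 c2@7, authorship 1.....2
After op 3 (insert('u')): buffer="iurnfuoliu" (len 10), cursors c1@2 c3@6 c2@10, authorship 11...3..22
After op 4 (insert('b')): buffer="iubrnfuboliub" (len 13), cursors c1@3 c3@8 c2@13, authorship 111...33..222
After op 5 (move_left): buffer="iubrnfuboliub" (len 13), cursors c1@2 c3@7 c2@12, authorship 111...33..222
After op 6 (delete): buffer="ibrnfbolib" (len 10), cursors c1@1 c3@5 c2@9, authorship 11...3..22
After op 7 (delete): buffer="brnbolb" (len 7), cursors c1@0 c3@3 c2@6, authorship 1..3..2

Answer: brnbolb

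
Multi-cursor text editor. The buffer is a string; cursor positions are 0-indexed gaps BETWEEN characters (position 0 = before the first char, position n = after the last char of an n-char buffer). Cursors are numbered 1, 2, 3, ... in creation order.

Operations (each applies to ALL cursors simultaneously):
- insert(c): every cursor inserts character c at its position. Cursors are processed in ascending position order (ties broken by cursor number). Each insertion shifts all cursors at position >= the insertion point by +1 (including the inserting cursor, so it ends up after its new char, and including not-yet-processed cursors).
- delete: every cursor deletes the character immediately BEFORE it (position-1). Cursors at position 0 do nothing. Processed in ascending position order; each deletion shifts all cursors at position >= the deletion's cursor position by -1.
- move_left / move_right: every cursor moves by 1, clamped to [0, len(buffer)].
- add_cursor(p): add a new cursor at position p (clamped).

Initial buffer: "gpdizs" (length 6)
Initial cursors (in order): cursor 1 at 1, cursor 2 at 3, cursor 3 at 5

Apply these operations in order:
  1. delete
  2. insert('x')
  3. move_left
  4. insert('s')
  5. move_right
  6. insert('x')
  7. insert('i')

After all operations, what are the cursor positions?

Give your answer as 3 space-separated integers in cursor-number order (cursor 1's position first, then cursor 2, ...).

After op 1 (delete): buffer="pis" (len 3), cursors c1@0 c2@1 c3@2, authorship ...
After op 2 (insert('x')): buffer="xpxixs" (len 6), cursors c1@1 c2@3 c3@5, authorship 1.2.3.
After op 3 (move_left): buffer="xpxixs" (len 6), cursors c1@0 c2@2 c3@4, authorship 1.2.3.
After op 4 (insert('s')): buffer="sxpsxisxs" (len 9), cursors c1@1 c2@4 c3@7, authorship 11.22.33.
After op 5 (move_right): buffer="sxpsxisxs" (len 9), cursors c1@2 c2@5 c3@8, authorship 11.22.33.
After op 6 (insert('x')): buffer="sxxpsxxisxxs" (len 12), cursors c1@3 c2@7 c3@11, authorship 111.222.333.
After op 7 (insert('i')): buffer="sxxipsxxiisxxis" (len 15), cursors c1@4 c2@9 c3@14, authorship 1111.2222.3333.

Answer: 4 9 14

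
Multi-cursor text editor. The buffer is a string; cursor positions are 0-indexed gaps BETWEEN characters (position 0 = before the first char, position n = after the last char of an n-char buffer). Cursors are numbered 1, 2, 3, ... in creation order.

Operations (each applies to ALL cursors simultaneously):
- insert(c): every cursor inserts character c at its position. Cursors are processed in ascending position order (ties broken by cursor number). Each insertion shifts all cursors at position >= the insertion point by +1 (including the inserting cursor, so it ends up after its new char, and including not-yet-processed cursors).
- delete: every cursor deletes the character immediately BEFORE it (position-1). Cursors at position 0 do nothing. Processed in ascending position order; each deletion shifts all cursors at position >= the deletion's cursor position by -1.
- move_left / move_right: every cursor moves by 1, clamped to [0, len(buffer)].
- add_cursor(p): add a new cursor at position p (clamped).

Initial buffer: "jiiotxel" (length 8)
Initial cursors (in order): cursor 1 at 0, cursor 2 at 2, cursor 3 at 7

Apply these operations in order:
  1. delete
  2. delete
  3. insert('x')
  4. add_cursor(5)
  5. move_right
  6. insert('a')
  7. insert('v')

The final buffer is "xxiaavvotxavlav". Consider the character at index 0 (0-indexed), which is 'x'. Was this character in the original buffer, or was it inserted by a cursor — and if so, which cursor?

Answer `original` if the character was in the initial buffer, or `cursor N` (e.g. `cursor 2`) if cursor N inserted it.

Answer: cursor 1

Derivation:
After op 1 (delete): buffer="jiotxl" (len 6), cursors c1@0 c2@1 c3@5, authorship ......
After op 2 (delete): buffer="iotl" (len 4), cursors c1@0 c2@0 c3@3, authorship ....
After op 3 (insert('x')): buffer="xxiotxl" (len 7), cursors c1@2 c2@2 c3@6, authorship 12...3.
After op 4 (add_cursor(5)): buffer="xxiotxl" (len 7), cursors c1@2 c2@2 c4@5 c3@6, authorship 12...3.
After op 5 (move_right): buffer="xxiotxl" (len 7), cursors c1@3 c2@3 c4@6 c3@7, authorship 12...3.
After op 6 (insert('a')): buffer="xxiaaotxala" (len 11), cursors c1@5 c2@5 c4@9 c3@11, authorship 12.12..34.3
After op 7 (insert('v')): buffer="xxiaavvotxavlav" (len 15), cursors c1@7 c2@7 c4@12 c3@15, authorship 12.1212..344.33
Authorship (.=original, N=cursor N): 1 2 . 1 2 1 2 . . 3 4 4 . 3 3
Index 0: author = 1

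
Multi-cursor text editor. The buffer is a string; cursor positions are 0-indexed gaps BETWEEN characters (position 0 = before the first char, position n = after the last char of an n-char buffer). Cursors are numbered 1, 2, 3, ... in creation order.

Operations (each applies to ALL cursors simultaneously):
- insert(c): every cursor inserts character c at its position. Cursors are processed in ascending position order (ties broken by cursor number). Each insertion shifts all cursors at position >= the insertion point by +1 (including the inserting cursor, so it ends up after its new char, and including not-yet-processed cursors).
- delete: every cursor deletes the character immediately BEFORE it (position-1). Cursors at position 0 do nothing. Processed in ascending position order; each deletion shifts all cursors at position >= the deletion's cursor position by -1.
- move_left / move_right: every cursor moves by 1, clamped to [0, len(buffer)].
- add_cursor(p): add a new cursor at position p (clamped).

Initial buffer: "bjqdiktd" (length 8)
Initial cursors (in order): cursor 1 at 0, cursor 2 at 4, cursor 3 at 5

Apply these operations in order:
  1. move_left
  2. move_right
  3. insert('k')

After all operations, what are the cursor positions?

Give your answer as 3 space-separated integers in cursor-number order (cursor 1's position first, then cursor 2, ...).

After op 1 (move_left): buffer="bjqdiktd" (len 8), cursors c1@0 c2@3 c3@4, authorship ........
After op 2 (move_right): buffer="bjqdiktd" (len 8), cursors c1@1 c2@4 c3@5, authorship ........
After op 3 (insert('k')): buffer="bkjqdkikktd" (len 11), cursors c1@2 c2@6 c3@8, authorship .1...2.3...

Answer: 2 6 8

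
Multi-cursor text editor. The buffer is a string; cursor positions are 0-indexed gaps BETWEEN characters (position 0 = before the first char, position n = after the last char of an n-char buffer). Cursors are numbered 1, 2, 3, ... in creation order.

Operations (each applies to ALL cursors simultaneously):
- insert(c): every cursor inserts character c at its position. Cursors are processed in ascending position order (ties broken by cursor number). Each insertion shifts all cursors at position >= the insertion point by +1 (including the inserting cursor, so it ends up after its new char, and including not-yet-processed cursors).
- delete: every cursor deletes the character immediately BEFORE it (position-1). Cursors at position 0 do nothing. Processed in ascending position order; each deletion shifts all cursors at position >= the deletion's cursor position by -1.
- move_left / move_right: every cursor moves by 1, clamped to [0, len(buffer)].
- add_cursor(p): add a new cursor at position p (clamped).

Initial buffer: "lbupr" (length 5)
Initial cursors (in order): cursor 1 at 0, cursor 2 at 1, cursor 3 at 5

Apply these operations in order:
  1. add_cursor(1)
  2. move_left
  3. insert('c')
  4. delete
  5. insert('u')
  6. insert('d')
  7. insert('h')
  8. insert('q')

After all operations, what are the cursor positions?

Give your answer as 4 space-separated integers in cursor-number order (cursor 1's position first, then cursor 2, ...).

After op 1 (add_cursor(1)): buffer="lbupr" (len 5), cursors c1@0 c2@1 c4@1 c3@5, authorship .....
After op 2 (move_left): buffer="lbupr" (len 5), cursors c1@0 c2@0 c4@0 c3@4, authorship .....
After op 3 (insert('c')): buffer="ccclbupcr" (len 9), cursors c1@3 c2@3 c4@3 c3@8, authorship 124....3.
After op 4 (delete): buffer="lbupr" (len 5), cursors c1@0 c2@0 c4@0 c3@4, authorship .....
After op 5 (insert('u')): buffer="uuulbupur" (len 9), cursors c1@3 c2@3 c4@3 c3@8, authorship 124....3.
After op 6 (insert('d')): buffer="uuudddlbupudr" (len 13), cursors c1@6 c2@6 c4@6 c3@12, authorship 124124....33.
After op 7 (insert('h')): buffer="uuudddhhhlbupudhr" (len 17), cursors c1@9 c2@9 c4@9 c3@16, authorship 124124124....333.
After op 8 (insert('q')): buffer="uuudddhhhqqqlbupudhqr" (len 21), cursors c1@12 c2@12 c4@12 c3@20, authorship 124124124124....3333.

Answer: 12 12 20 12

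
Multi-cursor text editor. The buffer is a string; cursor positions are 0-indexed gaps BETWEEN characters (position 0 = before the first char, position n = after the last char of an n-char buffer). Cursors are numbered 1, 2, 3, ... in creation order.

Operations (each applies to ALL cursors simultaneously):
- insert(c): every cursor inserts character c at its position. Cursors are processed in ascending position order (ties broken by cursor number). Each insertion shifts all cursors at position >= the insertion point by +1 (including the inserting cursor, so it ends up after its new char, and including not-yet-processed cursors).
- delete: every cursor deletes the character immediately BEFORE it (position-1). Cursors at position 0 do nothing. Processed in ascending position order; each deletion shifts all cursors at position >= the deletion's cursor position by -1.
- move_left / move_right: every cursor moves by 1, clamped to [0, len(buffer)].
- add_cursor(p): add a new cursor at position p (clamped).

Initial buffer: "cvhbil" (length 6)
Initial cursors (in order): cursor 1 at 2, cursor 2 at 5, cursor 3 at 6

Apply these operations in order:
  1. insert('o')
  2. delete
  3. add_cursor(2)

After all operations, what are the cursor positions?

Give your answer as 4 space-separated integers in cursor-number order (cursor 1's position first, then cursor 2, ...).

Answer: 2 5 6 2

Derivation:
After op 1 (insert('o')): buffer="cvohbiolo" (len 9), cursors c1@3 c2@7 c3@9, authorship ..1...2.3
After op 2 (delete): buffer="cvhbil" (len 6), cursors c1@2 c2@5 c3@6, authorship ......
After op 3 (add_cursor(2)): buffer="cvhbil" (len 6), cursors c1@2 c4@2 c2@5 c3@6, authorship ......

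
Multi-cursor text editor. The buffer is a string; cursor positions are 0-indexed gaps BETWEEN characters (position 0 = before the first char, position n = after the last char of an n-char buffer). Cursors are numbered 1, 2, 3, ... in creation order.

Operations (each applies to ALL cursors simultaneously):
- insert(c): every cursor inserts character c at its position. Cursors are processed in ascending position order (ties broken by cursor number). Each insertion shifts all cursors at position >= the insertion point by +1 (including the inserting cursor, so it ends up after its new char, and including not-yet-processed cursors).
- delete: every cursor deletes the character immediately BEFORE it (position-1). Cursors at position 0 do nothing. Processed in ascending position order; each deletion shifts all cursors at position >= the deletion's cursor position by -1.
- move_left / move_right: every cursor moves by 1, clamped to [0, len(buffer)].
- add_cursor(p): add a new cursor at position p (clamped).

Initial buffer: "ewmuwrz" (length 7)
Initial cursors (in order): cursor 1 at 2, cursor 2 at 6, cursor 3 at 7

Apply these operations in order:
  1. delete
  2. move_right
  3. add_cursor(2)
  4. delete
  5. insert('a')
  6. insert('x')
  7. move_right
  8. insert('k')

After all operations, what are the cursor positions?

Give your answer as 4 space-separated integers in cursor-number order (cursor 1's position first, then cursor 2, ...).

Answer: 12 12 12 12

Derivation:
After op 1 (delete): buffer="emuw" (len 4), cursors c1@1 c2@4 c3@4, authorship ....
After op 2 (move_right): buffer="emuw" (len 4), cursors c1@2 c2@4 c3@4, authorship ....
After op 3 (add_cursor(2)): buffer="emuw" (len 4), cursors c1@2 c4@2 c2@4 c3@4, authorship ....
After op 4 (delete): buffer="" (len 0), cursors c1@0 c2@0 c3@0 c4@0, authorship 
After op 5 (insert('a')): buffer="aaaa" (len 4), cursors c1@4 c2@4 c3@4 c4@4, authorship 1234
After op 6 (insert('x')): buffer="aaaaxxxx" (len 8), cursors c1@8 c2@8 c3@8 c4@8, authorship 12341234
After op 7 (move_right): buffer="aaaaxxxx" (len 8), cursors c1@8 c2@8 c3@8 c4@8, authorship 12341234
After op 8 (insert('k')): buffer="aaaaxxxxkkkk" (len 12), cursors c1@12 c2@12 c3@12 c4@12, authorship 123412341234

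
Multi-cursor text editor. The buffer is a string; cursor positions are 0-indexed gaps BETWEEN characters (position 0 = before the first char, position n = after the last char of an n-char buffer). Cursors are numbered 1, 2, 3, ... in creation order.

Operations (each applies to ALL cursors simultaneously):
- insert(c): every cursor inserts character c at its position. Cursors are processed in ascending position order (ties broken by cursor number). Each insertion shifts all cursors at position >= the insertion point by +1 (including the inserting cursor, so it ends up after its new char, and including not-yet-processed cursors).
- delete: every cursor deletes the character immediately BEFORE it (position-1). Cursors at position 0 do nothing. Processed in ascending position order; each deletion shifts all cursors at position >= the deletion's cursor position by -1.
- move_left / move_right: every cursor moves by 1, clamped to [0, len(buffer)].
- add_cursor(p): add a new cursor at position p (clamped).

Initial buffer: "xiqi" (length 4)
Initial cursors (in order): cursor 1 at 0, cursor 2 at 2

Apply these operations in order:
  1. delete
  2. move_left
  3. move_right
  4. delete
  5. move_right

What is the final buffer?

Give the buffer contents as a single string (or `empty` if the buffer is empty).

After op 1 (delete): buffer="xqi" (len 3), cursors c1@0 c2@1, authorship ...
After op 2 (move_left): buffer="xqi" (len 3), cursors c1@0 c2@0, authorship ...
After op 3 (move_right): buffer="xqi" (len 3), cursors c1@1 c2@1, authorship ...
After op 4 (delete): buffer="qi" (len 2), cursors c1@0 c2@0, authorship ..
After op 5 (move_right): buffer="qi" (len 2), cursors c1@1 c2@1, authorship ..

Answer: qi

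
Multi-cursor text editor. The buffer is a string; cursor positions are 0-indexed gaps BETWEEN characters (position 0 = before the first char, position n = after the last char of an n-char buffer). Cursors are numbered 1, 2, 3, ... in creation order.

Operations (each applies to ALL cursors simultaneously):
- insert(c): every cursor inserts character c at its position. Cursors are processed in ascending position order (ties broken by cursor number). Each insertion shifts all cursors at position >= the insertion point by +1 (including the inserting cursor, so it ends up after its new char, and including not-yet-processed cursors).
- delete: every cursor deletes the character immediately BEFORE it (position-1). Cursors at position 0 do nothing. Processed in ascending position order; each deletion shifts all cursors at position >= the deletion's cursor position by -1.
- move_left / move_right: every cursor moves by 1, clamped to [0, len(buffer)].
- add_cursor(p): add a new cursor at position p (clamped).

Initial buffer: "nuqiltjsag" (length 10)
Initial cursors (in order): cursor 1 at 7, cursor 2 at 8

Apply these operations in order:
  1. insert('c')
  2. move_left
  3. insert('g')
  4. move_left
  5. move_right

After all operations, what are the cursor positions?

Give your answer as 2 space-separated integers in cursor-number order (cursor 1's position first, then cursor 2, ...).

Answer: 8 11

Derivation:
After op 1 (insert('c')): buffer="nuqiltjcscag" (len 12), cursors c1@8 c2@10, authorship .......1.2..
After op 2 (move_left): buffer="nuqiltjcscag" (len 12), cursors c1@7 c2@9, authorship .......1.2..
After op 3 (insert('g')): buffer="nuqiltjgcsgcag" (len 14), cursors c1@8 c2@11, authorship .......11.22..
After op 4 (move_left): buffer="nuqiltjgcsgcag" (len 14), cursors c1@7 c2@10, authorship .......11.22..
After op 5 (move_right): buffer="nuqiltjgcsgcag" (len 14), cursors c1@8 c2@11, authorship .......11.22..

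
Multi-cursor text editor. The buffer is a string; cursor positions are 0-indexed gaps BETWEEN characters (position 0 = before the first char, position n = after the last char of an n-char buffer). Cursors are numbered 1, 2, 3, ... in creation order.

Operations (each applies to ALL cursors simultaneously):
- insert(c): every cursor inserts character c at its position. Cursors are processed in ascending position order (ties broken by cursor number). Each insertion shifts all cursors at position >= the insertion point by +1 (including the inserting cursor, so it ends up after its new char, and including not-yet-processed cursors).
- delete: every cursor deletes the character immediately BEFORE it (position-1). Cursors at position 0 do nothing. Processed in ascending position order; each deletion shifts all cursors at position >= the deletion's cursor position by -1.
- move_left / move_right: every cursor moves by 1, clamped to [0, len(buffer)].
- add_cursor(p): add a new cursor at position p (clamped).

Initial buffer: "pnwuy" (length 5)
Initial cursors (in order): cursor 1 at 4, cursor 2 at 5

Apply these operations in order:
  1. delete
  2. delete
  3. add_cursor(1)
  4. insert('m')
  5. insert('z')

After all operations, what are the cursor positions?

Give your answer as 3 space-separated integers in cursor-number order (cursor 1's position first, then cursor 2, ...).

Answer: 7 7 7

Derivation:
After op 1 (delete): buffer="pnw" (len 3), cursors c1@3 c2@3, authorship ...
After op 2 (delete): buffer="p" (len 1), cursors c1@1 c2@1, authorship .
After op 3 (add_cursor(1)): buffer="p" (len 1), cursors c1@1 c2@1 c3@1, authorship .
After op 4 (insert('m')): buffer="pmmm" (len 4), cursors c1@4 c2@4 c3@4, authorship .123
After op 5 (insert('z')): buffer="pmmmzzz" (len 7), cursors c1@7 c2@7 c3@7, authorship .123123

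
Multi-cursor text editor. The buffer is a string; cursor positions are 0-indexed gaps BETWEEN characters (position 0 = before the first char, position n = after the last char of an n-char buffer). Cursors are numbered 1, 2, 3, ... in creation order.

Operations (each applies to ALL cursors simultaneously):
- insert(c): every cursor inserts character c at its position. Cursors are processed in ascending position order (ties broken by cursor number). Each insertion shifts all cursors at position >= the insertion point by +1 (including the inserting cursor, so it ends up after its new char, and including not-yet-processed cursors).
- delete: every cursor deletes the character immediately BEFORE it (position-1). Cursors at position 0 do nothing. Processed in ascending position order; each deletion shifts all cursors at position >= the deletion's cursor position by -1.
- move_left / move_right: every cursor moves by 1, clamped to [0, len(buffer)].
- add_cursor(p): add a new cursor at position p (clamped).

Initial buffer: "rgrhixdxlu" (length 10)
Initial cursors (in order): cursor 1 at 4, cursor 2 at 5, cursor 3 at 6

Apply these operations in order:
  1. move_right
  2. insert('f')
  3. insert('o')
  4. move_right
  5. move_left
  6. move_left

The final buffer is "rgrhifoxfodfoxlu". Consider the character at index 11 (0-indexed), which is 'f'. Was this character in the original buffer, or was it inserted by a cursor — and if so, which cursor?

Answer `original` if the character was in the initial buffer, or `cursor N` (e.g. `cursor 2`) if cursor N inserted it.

After op 1 (move_right): buffer="rgrhixdxlu" (len 10), cursors c1@5 c2@6 c3@7, authorship ..........
After op 2 (insert('f')): buffer="rgrhifxfdfxlu" (len 13), cursors c1@6 c2@8 c3@10, authorship .....1.2.3...
After op 3 (insert('o')): buffer="rgrhifoxfodfoxlu" (len 16), cursors c1@7 c2@10 c3@13, authorship .....11.22.33...
After op 4 (move_right): buffer="rgrhifoxfodfoxlu" (len 16), cursors c1@8 c2@11 c3@14, authorship .....11.22.33...
After op 5 (move_left): buffer="rgrhifoxfodfoxlu" (len 16), cursors c1@7 c2@10 c3@13, authorship .....11.22.33...
After op 6 (move_left): buffer="rgrhifoxfodfoxlu" (len 16), cursors c1@6 c2@9 c3@12, authorship .....11.22.33...
Authorship (.=original, N=cursor N): . . . . . 1 1 . 2 2 . 3 3 . . .
Index 11: author = 3

Answer: cursor 3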